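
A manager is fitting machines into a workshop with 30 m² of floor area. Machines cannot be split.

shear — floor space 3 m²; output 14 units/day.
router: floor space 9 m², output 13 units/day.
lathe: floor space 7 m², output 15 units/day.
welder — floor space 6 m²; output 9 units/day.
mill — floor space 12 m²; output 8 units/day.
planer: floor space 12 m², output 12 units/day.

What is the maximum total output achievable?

51

shear + lathe + welder + planer: floor space 3 + 7 + 6 + 12 = 28 ≤ 30, output 14 + 15 + 9 + 12 = 50.
shear + router + welder + planer: floor space 3 + 9 + 6 + 12 = 30 ≤ 30, output 14 + 13 + 9 + 12 = 48.
shear + router + lathe + welder: floor space 3 + 9 + 7 + 6 = 25 ≤ 30, output 14 + 13 + 15 + 9 = 51.
Best is shear, router, lathe, and welder with total output 51.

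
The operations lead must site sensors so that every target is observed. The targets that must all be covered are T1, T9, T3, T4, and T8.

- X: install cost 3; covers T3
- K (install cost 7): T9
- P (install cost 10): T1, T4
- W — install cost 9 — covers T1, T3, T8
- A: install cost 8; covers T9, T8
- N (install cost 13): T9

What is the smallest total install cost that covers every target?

This is a weighted set-cover instance.
Choose X, P, and A: together they cover T1, T9, T3, T4, T8 — every target.
Total install cost: 3 + 10 + 8 = 21.

21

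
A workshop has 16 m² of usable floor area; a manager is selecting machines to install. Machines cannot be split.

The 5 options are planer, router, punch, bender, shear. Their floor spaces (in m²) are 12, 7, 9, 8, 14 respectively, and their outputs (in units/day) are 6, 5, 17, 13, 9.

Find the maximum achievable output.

22

Allowing fractional choices, the relaxed optimum would be about 28.4, but machines are indivisible.
router + punch: floor space 7 + 9 = 16 ≤ 16, output 5 + 17 = 22.
punch: floor space 9 ≤ 16, output 17.
router + bender: floor space 7 + 8 = 15 ≤ 16, output 5 + 13 = 18.
Best is router and punch with total output 22.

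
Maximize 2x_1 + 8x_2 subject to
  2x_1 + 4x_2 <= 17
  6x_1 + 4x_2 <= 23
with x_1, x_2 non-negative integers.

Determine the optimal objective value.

(x_1,x_2)=(0,4): 2·0+4·4=16≤17, 6·0+4·4=16≤23, objective 32.
(x_1,x_2)=(1,3): 2·1+4·3=14≤17, 6·1+4·3=18≤23, objective 26.
(x_1,x_2)=(0,3): 2·0+4·3=12≤17, 6·0+4·3=12≤23, objective 24.
The best lattice point is (0,4), giving 32.

32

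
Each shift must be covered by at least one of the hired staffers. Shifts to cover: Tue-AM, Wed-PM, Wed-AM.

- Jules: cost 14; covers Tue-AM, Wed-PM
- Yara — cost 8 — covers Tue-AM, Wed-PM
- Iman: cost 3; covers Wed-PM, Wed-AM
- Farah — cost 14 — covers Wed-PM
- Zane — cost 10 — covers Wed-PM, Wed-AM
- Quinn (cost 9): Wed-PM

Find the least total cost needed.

11

Choose Yara and Iman: together they cover Tue-AM, Wed-PM, Wed-AM — every shift.
Total cost: 8 + 3 = 11.
No cover costs less than 11.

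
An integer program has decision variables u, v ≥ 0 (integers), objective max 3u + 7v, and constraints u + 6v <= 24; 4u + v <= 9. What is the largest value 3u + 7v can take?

The continuous relaxation peaks at (1.3, 3.78) with value 30.39; rounding to a feasible lattice point costs some objective.
(u,v)=(0,4): 1·0+6·4=24≤24, 4·0+1·4=4≤9, objective 28.
(u,v)=(1,3): 1·1+6·3=19≤24, 4·1+1·3=7≤9, objective 24.
Maximum is 28 at (u,v)=(0,4).

28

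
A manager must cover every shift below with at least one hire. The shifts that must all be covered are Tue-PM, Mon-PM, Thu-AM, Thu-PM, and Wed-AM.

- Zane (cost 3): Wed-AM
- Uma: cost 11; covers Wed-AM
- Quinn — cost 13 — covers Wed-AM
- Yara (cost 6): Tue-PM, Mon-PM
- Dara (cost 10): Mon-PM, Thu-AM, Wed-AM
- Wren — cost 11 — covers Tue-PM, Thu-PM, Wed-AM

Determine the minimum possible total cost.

This is a weighted set-cover instance.
The greedy cost-per-new-shift heuristic would pick Zane, Yara, Dara, and Wren for 30, but a cheaper cover exists.
Choose Dara and Wren: together they cover Tue-PM, Mon-PM, Thu-AM, Thu-PM, Wed-AM — every shift.
Total cost: 10 + 11 = 21.
No cover costs less than 21.

21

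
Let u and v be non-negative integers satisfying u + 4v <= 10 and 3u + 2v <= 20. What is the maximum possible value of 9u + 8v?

(u,v)=(6,1) is feasible, giving 62.
(u,v)=(6,0) is feasible, giving 54.
(u,v)=(5,1) is feasible, giving 53.
No feasible integer point exceeds 62.

62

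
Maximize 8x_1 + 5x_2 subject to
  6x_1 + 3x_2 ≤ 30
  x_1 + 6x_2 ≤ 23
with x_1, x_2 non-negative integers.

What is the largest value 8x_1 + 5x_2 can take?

Relaxing integrality, the LP optimum is 43.27 at (x_1,x_2) = (3.36, 3.27), which is not an integer point.
(x_1,x_2)=(4,2): 6·4+3·2=30≤30, 1·4+6·2=16≤23, objective 42.
(x_1,x_2)=(3,3): 6·3+3·3=27≤30, 1·3+6·3=21≤23, objective 39.
(x_1,x_2)=(4,1): 6·4+3·1=27≤30, 1·4+6·1=10≤23, objective 37.
The best lattice point is (4,2), giving 42.

42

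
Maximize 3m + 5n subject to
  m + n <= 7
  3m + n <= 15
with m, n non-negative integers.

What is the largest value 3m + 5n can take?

35

(m,n)=(0,7) is feasible, giving 35.
(m,n)=(1,6) is feasible, giving 33.
(m,n)=(0,6) is feasible, giving 30.
Maximum is 35 at (m,n)=(0,7).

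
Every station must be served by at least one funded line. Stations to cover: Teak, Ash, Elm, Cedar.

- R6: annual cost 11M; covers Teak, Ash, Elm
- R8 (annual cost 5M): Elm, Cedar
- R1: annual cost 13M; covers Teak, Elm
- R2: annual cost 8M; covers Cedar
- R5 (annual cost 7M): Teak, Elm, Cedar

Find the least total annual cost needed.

This is an integer covering problem.
The greedy cost-per-new-station heuristic would pick R5 and R6 for 18, but a cheaper cover exists.
Choose R6 and R8: together they cover Teak, Ash, Elm, Cedar — every station.
Total annual cost: 11 + 5 = 16.
No cover costs less than 16.

16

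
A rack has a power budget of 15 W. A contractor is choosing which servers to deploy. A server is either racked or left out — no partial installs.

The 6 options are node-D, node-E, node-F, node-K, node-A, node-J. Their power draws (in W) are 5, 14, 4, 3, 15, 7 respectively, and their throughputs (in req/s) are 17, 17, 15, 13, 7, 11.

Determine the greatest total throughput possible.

45

node-F + node-K + node-J: power draw 4 + 3 + 7 = 14 ≤ 15, throughput 15 + 13 + 11 = 39.
node-D + node-K + node-J: power draw 5 + 3 + 7 = 15 ≤ 15, throughput 17 + 13 + 11 = 41.
node-D + node-F + node-K: power draw 5 + 4 + 3 = 12 ≤ 15, throughput 17 + 15 + 13 = 45.
Best is node-D, node-F, and node-K with total throughput 45.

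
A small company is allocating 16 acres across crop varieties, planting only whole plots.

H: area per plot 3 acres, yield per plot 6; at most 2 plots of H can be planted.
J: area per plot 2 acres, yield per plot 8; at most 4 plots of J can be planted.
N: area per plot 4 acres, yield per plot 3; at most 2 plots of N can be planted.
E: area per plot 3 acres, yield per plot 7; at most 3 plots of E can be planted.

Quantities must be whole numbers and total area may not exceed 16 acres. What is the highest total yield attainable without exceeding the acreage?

46

This is a bounded integer knapsack.
J has the best ratio (8/2); taking only J gives at most 4×8 = 32 (stopped by the supply cap of 4).
Mixing does better — 4×J and 2×E: area 14 ≤ 16, yield 4·8 + 2·7 = 46.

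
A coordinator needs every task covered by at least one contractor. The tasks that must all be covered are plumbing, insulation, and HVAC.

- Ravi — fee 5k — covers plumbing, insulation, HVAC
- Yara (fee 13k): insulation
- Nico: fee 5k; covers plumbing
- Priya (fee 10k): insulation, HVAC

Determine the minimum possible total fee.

This is an integer covering problem.
Ravi alone covers plumbing, insulation, HVAC — every task.
Total fee: 5.
No cover costs less than 5.

5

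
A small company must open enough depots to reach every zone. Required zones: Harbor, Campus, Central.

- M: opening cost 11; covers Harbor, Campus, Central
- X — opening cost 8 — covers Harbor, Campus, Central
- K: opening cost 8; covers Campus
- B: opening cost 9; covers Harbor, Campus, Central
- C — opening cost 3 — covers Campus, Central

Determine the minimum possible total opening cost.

The greedy cost-per-new-zone heuristic would pick C and X for 11, but a cheaper cover exists.
X alone covers Harbor, Campus, Central — every zone.
Total opening cost: 8.
No cover costs less than 8.

8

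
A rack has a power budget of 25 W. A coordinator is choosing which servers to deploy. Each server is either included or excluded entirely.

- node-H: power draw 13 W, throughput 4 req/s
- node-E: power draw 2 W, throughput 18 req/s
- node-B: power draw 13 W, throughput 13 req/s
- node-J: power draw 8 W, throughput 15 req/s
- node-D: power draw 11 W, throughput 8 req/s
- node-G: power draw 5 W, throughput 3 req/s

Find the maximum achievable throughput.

46

Take node-E, node-B, and node-J: power draw 2 + 13 + 8 = 23 ≤ 25, throughput 18 + 13 + 15 = 46.
No other feasible combination does better.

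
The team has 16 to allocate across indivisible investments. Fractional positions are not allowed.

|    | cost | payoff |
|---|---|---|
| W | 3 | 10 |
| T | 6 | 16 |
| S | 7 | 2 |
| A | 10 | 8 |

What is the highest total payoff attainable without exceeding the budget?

Allowing fractional choices, the relaxed optimum would be about 31.6, but investments are indivisible.
T + A: cost 6 + 10 = 16 ≤ 16, payoff 16 + 8 = 24.
W + T + S: cost 3 + 6 + 7 = 16 ≤ 16, payoff 10 + 16 + 2 = 28.
W + T: cost 3 + 6 = 9 ≤ 16, payoff 10 + 16 = 26.
Best is W, T, and S with total payoff 28.

28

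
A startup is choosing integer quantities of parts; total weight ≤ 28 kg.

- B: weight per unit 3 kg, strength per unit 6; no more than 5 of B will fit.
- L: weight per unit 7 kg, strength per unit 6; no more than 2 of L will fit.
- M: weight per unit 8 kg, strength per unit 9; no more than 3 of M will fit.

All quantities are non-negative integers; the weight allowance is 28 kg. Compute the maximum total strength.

42

This is a bounded integer knapsack.
B has the best ratio (6/3); taking only B gives at most 5×6 = 30 (stopped by the supply cap of 5).
Mixing does better — 4×B and 2×M: weight 28 ≤ 28, strength 4·6 + 2·9 = 42.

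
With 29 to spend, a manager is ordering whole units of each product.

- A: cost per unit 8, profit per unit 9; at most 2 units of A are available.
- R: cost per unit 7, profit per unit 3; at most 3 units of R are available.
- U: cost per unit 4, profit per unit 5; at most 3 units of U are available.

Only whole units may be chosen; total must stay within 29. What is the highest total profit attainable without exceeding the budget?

2×A and 3×U: cost 28 ≤ 29, profit 2·9 + 3·5 = 33.
2×A and 2×U: cost 24 ≤ 29, profit 2·9 + 2·5 = 28.
Best is 33.

33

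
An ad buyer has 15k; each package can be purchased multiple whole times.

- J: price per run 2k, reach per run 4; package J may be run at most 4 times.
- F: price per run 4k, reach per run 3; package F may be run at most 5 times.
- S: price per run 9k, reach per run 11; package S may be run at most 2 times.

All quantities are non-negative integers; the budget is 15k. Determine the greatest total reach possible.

This is a bounded integer knapsack.
J has the best ratio (4/2); taking only J gives at most 4×4 = 16 (stopped by the supply cap of 4).
Mixing does better — 3×J and 1×S: price 15 ≤ 15, reach 3·4 + 1·11 = 23.

23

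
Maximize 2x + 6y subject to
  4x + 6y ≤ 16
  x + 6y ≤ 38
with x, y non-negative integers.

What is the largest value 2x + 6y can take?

(x,y)=(1,2): 4·1+6·2=16≤16, 1·1+6·2=13≤38, objective 14.
(x,y)=(0,2): 4·0+6·2=12≤16, 1·0+6·2=12≤38, objective 12.
(x,y)=(2,1): 4·2+6·1=14≤16, 1·2+6·1=8≤38, objective 10.
(x,y)=(1,1): 4·1+6·1=10≤16, 1·1+6·1=7≤38, objective 8.
Maximum is 14 at (x,y)=(1,2).

14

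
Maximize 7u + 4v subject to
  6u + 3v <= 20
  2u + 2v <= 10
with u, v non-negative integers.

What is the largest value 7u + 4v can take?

(u,v)=(1,4) is feasible, giving 23.
(u,v)=(2,2) is feasible, giving 22.
(u,v)=(0,5) is feasible, giving 20.
Maximum is 23 at (u,v)=(1,4).

23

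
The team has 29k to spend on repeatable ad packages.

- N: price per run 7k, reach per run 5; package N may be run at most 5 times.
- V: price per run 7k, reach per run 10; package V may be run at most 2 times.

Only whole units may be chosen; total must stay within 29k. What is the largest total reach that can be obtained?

30

V has the best ratio (10/7); taking only V gives at most 2×10 = 20 (stopped by the supply cap of 2).
Mixing does better — 2×N and 2×V: price 28 ≤ 29, reach 2·5 + 2·10 = 30.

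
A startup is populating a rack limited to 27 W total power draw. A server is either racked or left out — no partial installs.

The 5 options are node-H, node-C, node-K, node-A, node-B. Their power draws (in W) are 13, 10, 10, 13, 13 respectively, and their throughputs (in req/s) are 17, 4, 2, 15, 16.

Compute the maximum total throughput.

33

Take node-H and node-B: power draw 13 + 13 = 26 ≤ 27, throughput 17 + 16 = 33.
No other feasible combination does better.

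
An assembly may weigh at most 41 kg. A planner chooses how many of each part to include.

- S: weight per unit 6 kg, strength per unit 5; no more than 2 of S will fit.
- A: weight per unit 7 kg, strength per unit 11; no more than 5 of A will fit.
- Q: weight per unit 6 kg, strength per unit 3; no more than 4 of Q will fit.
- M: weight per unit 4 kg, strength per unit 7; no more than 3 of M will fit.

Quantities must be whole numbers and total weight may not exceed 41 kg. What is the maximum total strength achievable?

This is a bounded integer knapsack.
4×A and 3×M: weight 40 ≤ 41, strength 4·11 + 3·7 = 65.
5×A and 1×M: weight 39 ≤ 41, strength 5·11 + 1·7 = 62.
Best is 65.

65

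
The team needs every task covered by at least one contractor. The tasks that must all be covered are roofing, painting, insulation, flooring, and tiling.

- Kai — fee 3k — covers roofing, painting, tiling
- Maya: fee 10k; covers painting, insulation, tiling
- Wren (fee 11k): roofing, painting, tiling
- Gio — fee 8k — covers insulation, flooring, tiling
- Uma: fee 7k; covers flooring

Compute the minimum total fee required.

11

Choose Kai and Gio: together they cover roofing, painting, insulation, flooring, tiling — every task.
Total fee: 3 + 8 = 11.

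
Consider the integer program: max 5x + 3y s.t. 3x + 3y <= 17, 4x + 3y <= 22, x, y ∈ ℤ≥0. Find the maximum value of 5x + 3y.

25

(x,y)=(5,0): 3·5+3·0=15≤17, 4·5+3·0=20≤22, objective 25.
(x,y)=(4,1): 3·4+3·1=15≤17, 4·4+3·1=19≤22, objective 23.
The best lattice point is (5,0), giving 25.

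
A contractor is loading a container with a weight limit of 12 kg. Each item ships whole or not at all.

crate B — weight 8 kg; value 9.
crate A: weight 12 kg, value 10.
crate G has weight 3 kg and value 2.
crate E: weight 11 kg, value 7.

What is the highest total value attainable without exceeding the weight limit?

Allowing fractional choices, the relaxed optimum would be about 12.3, but items are indivisible.
crate B + crate G: weight 8 + 3 = 11 ≤ 12, value 9 + 2 = 11.
crate B: weight 8 ≤ 12, value 9.
crate A: weight 12 ≤ 12, value 10.
Best is crate B and crate G with total value 11.

11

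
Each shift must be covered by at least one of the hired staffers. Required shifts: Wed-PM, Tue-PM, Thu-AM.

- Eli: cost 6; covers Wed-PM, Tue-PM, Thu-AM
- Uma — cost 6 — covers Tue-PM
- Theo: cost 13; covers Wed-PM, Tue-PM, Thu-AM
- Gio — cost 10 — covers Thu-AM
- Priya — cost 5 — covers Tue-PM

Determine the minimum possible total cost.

6

Eli alone covers Wed-PM, Tue-PM, Thu-AM — every shift.
Total cost: 6.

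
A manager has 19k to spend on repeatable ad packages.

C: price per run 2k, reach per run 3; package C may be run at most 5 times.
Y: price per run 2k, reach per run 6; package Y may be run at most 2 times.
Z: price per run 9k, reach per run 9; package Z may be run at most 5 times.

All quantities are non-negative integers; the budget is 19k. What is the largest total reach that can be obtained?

30

Y has the best ratio (6/2); taking only Y gives at most 2×6 = 12 (stopped by the supply cap of 2).
Mixing does better — 3×C, 2×Y, and 1×Z: price 19 ≤ 19, reach 3·3 + 2·6 + 1·9 = 30.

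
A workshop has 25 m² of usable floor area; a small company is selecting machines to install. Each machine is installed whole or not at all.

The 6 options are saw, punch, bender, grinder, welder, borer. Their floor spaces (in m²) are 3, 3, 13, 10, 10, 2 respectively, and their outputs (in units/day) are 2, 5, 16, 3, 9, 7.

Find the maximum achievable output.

32

Allowing fractional choices, the relaxed optimum would be about 34.3, but machines are indivisible.
saw + punch + bender + borer: floor space 3 + 3 + 13 + 2 = 21 ≤ 25, output 2 + 5 + 16 + 7 = 30.
bender + welder + borer: floor space 13 + 10 + 2 = 25 ≤ 25, output 16 + 9 + 7 = 32.
Best is bender, welder, and borer with total output 32.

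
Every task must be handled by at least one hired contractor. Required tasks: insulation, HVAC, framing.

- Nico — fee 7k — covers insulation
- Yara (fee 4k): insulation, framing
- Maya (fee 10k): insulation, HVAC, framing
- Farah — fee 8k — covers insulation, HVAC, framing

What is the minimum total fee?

8

The greedy cost-per-new-task heuristic would pick Yara and Farah for 12, but a cheaper cover exists.
Farah alone covers insulation, HVAC, framing — every task.
Total fee: 8.
No cover costs less than 8.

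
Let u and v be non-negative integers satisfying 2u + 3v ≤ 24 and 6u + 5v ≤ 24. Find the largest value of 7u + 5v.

(u,v)=(4,0): 2·4+3·0=8≤24, 6·4+5·0=24≤24, objective 28.
(u,v)=(3,1): 2·3+3·1=9≤24, 6·3+5·1=23≤24, objective 26.
(u,v)=(3,0): 2·3+3·0=6≤24, 6·3+5·0=18≤24, objective 21.
Maximum is 28 at (u,v)=(4,0).

28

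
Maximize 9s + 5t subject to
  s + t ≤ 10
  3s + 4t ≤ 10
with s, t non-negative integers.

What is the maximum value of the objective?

(s,t)=(3,0): 1·3+1·0=3≤10, 3·3+4·0=9≤10, objective 27.
(s,t)=(2,1): 1·2+1·1=3≤10, 3·2+4·1=10≤10, objective 23.
(s,t)=(2,0): 1·2+1·0=2≤10, 3·2+4·0=6≤10, objective 18.
Maximum is 27 at (s,t)=(3,0).

27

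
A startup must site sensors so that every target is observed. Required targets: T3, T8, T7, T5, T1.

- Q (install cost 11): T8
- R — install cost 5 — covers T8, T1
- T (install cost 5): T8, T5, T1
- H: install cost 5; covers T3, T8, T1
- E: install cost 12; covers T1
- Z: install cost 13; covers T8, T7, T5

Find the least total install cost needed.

18

This is a weighted set-cover instance.
The greedy cost-per-new-target heuristic would pick T, H, and Z for 23, but a cheaper cover exists.
Choose H and Z: together they cover T3, T8, T7, T5, T1 — every target.
Total install cost: 5 + 13 = 18.
No cover costs less than 18.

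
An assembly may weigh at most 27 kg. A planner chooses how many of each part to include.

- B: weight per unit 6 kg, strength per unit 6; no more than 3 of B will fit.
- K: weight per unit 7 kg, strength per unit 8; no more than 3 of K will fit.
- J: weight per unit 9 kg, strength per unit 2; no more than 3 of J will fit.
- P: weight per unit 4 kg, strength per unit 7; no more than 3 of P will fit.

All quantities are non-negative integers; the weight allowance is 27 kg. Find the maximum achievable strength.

37

This is a bounded integer knapsack.
Take 2×K and 3×P: weight 26 ≤ 27, strength 2·8 + 3·7 = 37.
P has the best ratio (7/4) and is taken to its limit of 3; remaining capacity is filled optimally with the others.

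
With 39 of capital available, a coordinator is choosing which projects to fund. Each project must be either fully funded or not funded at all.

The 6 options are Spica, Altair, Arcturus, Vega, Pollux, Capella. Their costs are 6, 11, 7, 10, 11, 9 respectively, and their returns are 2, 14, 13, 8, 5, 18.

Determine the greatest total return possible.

53

This is an integer program with binary decision variables.
Spica + Altair + Arcturus + Capella: cost 6 + 11 + 7 + 9 = 33 ≤ 39, return 2 + 14 + 13 + 18 = 47.
Altair + Arcturus + Vega + Capella: cost 11 + 7 + 10 + 9 = 37 ≤ 39, return 14 + 13 + 8 + 18 = 53.
Altair + Arcturus + Pollux + Capella: cost 11 + 7 + 11 + 9 = 38 ≤ 39, return 14 + 13 + 5 + 18 = 50.
Best is Altair, Arcturus, Vega, and Capella with total return 53.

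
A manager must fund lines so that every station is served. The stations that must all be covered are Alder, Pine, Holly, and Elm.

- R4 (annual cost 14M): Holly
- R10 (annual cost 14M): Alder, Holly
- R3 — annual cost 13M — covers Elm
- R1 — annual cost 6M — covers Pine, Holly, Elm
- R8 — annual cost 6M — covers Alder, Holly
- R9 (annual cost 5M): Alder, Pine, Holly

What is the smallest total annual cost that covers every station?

This is a weighted set-cover instance.
Choose R1 and R9: together they cover Alder, Pine, Holly, Elm — every station.
Total annual cost: 6 + 5 = 11.
No cover costs less than 11.

11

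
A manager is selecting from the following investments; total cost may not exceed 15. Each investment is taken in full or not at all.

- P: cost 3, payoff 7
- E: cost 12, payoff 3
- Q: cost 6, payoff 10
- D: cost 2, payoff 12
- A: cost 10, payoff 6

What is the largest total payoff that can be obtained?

29

Treat it as a binary knapsack problem.
Take P, Q, and D: cost 3 + 6 + 2 = 11 ≤ 15, payoff 7 + 10 + 12 = 29.
No other feasible combination does better.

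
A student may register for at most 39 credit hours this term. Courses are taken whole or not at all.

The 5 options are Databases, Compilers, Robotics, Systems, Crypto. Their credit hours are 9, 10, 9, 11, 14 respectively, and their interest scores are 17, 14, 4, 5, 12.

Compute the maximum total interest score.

Databases + Compilers + Crypto: credit hours 9 + 10 + 14 = 33 ≤ 39, interest score 17 + 14 + 12 = 43.
Databases + Compilers + Robotics + Systems: credit hours 9 + 10 + 9 + 11 = 39 ≤ 39, interest score 17 + 14 + 4 + 5 = 40.
Best is Databases, Compilers, and Crypto with total interest score 43.

43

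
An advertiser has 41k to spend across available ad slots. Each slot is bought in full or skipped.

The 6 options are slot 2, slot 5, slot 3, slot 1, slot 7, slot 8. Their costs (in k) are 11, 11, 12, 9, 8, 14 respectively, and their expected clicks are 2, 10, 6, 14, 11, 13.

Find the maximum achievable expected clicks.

41

This is an integer program with binary decision variables.
Allowing fractional choices, the relaxed optimum would be about 47.1, but ad slots are indivisible.
slot 1 + slot 7 + slot 8: cost 9 + 8 + 14 = 31 ≤ 41, expected clicks 14 + 11 + 13 = 38.
slot 5 + slot 3 + slot 1 + slot 7: cost 11 + 12 + 9 + 8 = 40 ≤ 41, expected clicks 10 + 6 + 14 + 11 = 41.
Best is slot 5, slot 3, slot 1, and slot 7 with total expected clicks 41.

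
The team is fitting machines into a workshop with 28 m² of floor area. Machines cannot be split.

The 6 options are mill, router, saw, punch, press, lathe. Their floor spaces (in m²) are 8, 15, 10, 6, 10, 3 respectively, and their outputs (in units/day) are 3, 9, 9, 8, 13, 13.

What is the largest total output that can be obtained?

37

router + press + lathe: floor space 15 + 10 + 3 = 28 ≤ 28, output 9 + 13 + 13 = 35.
mill + punch + press + lathe: floor space 8 + 6 + 10 + 3 = 27 ≤ 28, output 3 + 8 + 13 + 13 = 37.
saw + press + lathe: floor space 10 + 10 + 3 = 23 ≤ 28, output 9 + 13 + 13 = 35.
Best is mill, punch, press, and lathe with total output 37.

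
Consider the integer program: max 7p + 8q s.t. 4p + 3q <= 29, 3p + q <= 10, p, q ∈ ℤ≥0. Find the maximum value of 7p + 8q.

Relaxing integrality, the LP optimum is 77.33 at (p,q) = (0, 9.67), which is not an integer point.
(p,q)=(0,9) is feasible, giving 72.
(p,q)=(0,8) is feasible, giving 64.
No feasible integer point exceeds 72.

72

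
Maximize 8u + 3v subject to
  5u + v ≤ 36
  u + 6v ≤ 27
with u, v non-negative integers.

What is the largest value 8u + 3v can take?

59

The continuous relaxation peaks at (6.52, 3.41) with value 62.38; rounding to a feasible lattice point costs some objective.
(u,v)=(7,1): 5·7+1·1=36≤36, 1·7+6·1=13≤27, objective 59.
(u,v)=(6,3): 5·6+1·3=33≤36, 1·6+6·3=24≤27, objective 57.
(u,v)=(7,0): 5·7+1·0=35≤36, 1·7+6·0=7≤27, objective 56.
(u,v)=(6,2): 5·6+1·2=32≤36, 1·6+6·2=18≤27, objective 54.
No feasible integer point exceeds 59.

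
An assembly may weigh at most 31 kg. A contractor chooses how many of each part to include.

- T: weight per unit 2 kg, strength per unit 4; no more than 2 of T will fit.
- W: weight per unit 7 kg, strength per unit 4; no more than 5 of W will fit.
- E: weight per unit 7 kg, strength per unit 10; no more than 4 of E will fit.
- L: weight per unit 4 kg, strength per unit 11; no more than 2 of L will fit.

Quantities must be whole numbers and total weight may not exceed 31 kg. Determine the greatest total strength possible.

56

1×T, 3×E, and 2×L: weight 31 ≤ 31, strength 1·4 + 3·10 + 2·11 = 56.
3×E and 2×L: weight 29 ≤ 31, strength 3·10 + 2·11 = 52.
Best is 56.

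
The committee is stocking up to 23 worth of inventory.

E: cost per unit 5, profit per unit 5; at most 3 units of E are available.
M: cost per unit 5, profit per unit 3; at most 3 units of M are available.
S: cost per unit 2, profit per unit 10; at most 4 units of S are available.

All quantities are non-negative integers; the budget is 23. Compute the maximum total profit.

This is a bounded integer knapsack.
S has the best ratio (10/2); taking only S gives at most 4×10 = 40 (stopped by the supply cap of 4).
Mixing does better — 3×E and 4×S: cost 23 ≤ 23, profit 3·5 + 4·10 = 55.

55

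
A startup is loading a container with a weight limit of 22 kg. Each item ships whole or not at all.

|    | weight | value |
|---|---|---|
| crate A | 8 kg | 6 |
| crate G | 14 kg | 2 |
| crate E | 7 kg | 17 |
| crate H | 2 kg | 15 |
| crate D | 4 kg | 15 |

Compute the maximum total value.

53

Allowing fractional choices, the relaxed optimum would be about 53.1, but items are indivisible.
crate E + crate H + crate D: weight 7 + 2 + 4 = 13 ≤ 22, value 17 + 15 + 15 = 47.
crate A + crate E + crate H: weight 8 + 7 + 2 = 17 ≤ 22, value 6 + 17 + 15 = 38.
crate A + crate E + crate H + crate D: weight 8 + 7 + 2 + 4 = 21 ≤ 22, value 6 + 17 + 15 + 15 = 53.
Best is crate A, crate E, crate H, and crate D with total value 53.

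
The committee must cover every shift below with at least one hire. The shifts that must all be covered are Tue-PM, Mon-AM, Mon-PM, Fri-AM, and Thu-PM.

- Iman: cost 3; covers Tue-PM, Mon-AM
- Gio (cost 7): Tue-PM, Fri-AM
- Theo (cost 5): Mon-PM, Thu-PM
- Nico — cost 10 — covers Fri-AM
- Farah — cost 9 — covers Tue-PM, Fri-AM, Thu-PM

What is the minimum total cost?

15

Choose Iman, Gio, and Theo: together they cover Tue-PM, Mon-AM, Mon-PM, Fri-AM, Thu-PM — every shift.
Total cost: 3 + 7 + 5 = 15.
No cover costs less than 15.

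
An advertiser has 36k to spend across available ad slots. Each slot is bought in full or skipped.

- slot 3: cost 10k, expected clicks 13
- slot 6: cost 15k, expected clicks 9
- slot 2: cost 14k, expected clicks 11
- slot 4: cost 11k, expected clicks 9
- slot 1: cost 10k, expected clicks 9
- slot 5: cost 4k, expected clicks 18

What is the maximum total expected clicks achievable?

49

This is a 0-1 knapsack instance.
Take slot 3, slot 4, slot 1, and slot 5: cost 10 + 11 + 10 + 4 = 35 ≤ 36, expected clicks 13 + 9 + 9 + 18 = 49.
No other feasible combination does better.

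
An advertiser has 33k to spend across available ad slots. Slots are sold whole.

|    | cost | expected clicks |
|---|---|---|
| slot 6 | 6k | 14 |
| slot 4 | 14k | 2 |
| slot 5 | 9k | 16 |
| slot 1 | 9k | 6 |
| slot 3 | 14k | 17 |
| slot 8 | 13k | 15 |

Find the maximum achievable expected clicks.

47

Take slot 6, slot 5, and slot 3: cost 6 + 9 + 14 = 29 ≤ 33, expected clicks 14 + 16 + 17 = 47.
No other feasible combination does better.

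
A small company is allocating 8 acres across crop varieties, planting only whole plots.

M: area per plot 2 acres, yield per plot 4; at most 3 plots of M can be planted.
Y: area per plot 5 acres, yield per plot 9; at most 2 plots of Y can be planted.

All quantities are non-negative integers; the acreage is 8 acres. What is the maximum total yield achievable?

Take 1×M and 1×Y: area 7 ≤ 8, yield 1·4 + 1·9 = 13.
No other integer combination yields more.

13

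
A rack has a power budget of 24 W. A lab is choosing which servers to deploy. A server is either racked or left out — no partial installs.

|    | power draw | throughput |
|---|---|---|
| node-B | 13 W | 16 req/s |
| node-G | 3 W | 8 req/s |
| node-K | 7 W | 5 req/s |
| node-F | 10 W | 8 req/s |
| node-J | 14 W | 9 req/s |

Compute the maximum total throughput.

29

Treat it as a binary knapsack problem.
Allowing fractional choices, the relaxed optimum would be about 30.4, but servers are indivisible.
node-B + node-G: power draw 13 + 3 = 16 ≤ 24, throughput 16 + 8 = 24.
node-B + node-G + node-K: power draw 13 + 3 + 7 = 23 ≤ 24, throughput 16 + 8 + 5 = 29.
Best is node-B, node-G, and node-K with total throughput 29.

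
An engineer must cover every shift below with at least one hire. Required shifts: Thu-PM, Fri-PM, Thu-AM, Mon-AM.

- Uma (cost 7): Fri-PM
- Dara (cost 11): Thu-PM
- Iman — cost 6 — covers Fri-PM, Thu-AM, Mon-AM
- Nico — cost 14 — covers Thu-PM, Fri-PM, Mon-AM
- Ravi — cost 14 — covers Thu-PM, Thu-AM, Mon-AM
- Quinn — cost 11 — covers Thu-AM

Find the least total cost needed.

Choose Dara and Iman: together they cover Thu-PM, Fri-PM, Thu-AM, Mon-AM — every shift.
Total cost: 11 + 6 = 17.

17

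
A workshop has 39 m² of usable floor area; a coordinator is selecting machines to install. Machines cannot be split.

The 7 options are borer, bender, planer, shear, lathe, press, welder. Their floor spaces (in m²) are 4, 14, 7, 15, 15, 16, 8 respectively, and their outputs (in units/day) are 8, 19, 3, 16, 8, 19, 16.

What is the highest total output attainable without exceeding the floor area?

bender + shear + welder: floor space 14 + 15 + 8 = 37 ≤ 39, output 19 + 16 + 16 = 51.
bender + press + welder: floor space 14 + 16 + 8 = 38 ≤ 39, output 19 + 19 + 16 = 54.
shear + press + welder: floor space 15 + 16 + 8 = 39 ≤ 39, output 16 + 19 + 16 = 51.
Best is bender, press, and welder with total output 54.

54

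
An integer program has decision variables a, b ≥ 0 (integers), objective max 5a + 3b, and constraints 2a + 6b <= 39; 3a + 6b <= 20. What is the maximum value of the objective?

30

(a,b)=(6,0) is feasible, giving 30.
(a,b)=(5,0) is feasible, giving 25.
The best lattice point is (6,0), giving 30.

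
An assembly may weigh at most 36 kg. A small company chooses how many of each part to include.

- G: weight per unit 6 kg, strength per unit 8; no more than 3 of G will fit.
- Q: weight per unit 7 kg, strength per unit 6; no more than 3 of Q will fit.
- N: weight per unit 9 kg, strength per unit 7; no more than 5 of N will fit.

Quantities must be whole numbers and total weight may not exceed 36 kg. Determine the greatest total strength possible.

G has the best ratio (8/6); taking only G gives at most 3×8 = 24 (stopped by the supply cap of 3).
Mixing does better — 3×G and 2×N: weight 36 ≤ 36, strength 3·8 + 2·7 = 38.

38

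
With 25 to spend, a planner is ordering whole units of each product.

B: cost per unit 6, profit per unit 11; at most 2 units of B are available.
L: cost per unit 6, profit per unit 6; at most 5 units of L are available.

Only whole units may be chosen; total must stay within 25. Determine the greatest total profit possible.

B has the best ratio (11/6); taking only B gives at most 2×11 = 22 (stopped by the supply cap of 2).
Mixing does better — 2×B and 2×L: cost 24 ≤ 25, profit 2·11 + 2·6 = 34.

34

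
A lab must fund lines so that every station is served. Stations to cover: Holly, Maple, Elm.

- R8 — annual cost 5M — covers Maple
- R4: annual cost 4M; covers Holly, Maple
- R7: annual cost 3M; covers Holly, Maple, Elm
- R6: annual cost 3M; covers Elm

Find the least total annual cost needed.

This is an integer covering problem.
R7 alone covers Holly, Maple, Elm — every station.
Total annual cost: 3.
No cover costs less than 3.

3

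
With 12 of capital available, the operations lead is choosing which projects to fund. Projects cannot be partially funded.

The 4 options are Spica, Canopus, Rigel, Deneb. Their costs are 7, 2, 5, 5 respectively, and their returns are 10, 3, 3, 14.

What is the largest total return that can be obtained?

24

This is a 0-1 knapsack instance.
Allowing fractional choices, the relaxed optimum would be about 24.1, but projects are indivisible.
Spica + Deneb: cost 7 + 5 = 12 ≤ 12, return 10 + 14 = 24.
Canopus + Rigel + Deneb: cost 2 + 5 + 5 = 12 ≤ 12, return 3 + 3 + 14 = 20.
Best is Spica and Deneb with total return 24.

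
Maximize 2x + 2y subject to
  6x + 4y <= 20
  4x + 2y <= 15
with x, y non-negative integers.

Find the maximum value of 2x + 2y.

(x,y)=(0,5): 6·0+4·5=20≤20, 4·0+2·5=10≤15, objective 10.
(x,y)=(0,4): 6·0+4·4=16≤20, 4·0+2·4=8≤15, objective 8.
The best lattice point is (0,5), giving 10.

10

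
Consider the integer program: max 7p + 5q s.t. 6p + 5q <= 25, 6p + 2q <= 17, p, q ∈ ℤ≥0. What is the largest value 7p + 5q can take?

25

(p,q)=(0,5): 6·0+5·5=25≤25, 6·0+2·5=10≤17, objective 25.
(p,q)=(2,2): 6·2+5·2=22≤25, 6·2+2·2=16≤17, objective 24.
(p,q)=(1,3): 6·1+5·3=21≤25, 6·1+2·3=12≤17, objective 22.
(p,q)=(0,4): 6·0+5·4=20≤25, 6·0+2·4=8≤17, objective 20.
The best lattice point is (0,5), giving 25.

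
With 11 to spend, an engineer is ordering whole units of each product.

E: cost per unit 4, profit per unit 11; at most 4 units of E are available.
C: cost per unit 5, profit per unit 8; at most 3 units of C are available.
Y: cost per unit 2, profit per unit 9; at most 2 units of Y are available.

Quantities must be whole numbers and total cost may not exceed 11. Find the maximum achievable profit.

Y has the best ratio (9/2); taking only Y gives at most 2×9 = 18 (stopped by the supply cap of 2).
Mixing does better — 2×E and 1×Y: cost 10 ≤ 11, profit 2·11 + 1·9 = 31.

31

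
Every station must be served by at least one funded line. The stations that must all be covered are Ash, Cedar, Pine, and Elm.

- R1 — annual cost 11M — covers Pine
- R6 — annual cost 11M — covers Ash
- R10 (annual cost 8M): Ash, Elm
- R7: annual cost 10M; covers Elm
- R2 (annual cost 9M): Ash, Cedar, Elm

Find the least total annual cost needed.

Choose R1 and R2: together they cover Ash, Cedar, Pine, Elm — every station.
Total annual cost: 11 + 9 = 20.

20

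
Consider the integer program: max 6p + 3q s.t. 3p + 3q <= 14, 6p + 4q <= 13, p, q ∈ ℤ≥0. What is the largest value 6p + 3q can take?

12

The continuous relaxation peaks at (2.17, 0) with value 13.00; rounding to a feasible lattice point costs some objective.
(p,q)=(2,0) is feasible, giving 12.
(p,q)=(1,1) is feasible, giving 9.
(p,q)=(1,0) is feasible, giving 6.
No feasible integer point exceeds 12.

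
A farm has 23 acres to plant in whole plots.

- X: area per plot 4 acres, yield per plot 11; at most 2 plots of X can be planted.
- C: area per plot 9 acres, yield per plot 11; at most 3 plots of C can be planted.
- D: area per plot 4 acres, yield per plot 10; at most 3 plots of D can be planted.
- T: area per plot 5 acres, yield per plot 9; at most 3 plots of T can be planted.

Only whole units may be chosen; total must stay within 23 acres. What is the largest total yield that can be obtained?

52

This is a bounded integer knapsack.
X has the best ratio (11/4); taking only X gives at most 2×11 = 22 (stopped by the supply cap of 2).
Mixing does better — 2×X and 3×D: area 20 ≤ 23, yield 2·11 + 3·10 = 52.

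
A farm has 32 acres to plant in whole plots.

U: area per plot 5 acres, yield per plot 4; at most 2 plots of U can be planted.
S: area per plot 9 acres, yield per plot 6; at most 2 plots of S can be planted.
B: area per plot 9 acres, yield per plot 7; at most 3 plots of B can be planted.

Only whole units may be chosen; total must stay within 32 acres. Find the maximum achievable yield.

U has the best ratio (4/5); taking only U gives at most 2×4 = 8 (stopped by the supply cap of 2).
Mixing does better — 1×U and 3×B: area 32 ≤ 32, yield 1·4 + 3·7 = 25.

25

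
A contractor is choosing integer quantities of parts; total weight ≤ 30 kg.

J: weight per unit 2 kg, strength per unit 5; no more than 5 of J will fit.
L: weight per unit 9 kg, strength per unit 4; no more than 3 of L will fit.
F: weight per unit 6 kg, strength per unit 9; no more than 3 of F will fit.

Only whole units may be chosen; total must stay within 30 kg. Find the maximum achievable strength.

52

4×J and 3×F: weight 26 ≤ 30, strength 4·5 + 3·9 = 47.
5×J and 3×F: weight 28 ≤ 30, strength 5·5 + 3·9 = 52.
Best is 52.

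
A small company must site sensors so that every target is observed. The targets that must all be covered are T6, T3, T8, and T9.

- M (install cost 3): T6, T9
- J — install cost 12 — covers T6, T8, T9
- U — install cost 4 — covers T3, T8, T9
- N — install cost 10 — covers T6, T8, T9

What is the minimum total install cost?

Choose M and U: together they cover T6, T3, T8, T9 — every target.
Total install cost: 3 + 4 = 7.

7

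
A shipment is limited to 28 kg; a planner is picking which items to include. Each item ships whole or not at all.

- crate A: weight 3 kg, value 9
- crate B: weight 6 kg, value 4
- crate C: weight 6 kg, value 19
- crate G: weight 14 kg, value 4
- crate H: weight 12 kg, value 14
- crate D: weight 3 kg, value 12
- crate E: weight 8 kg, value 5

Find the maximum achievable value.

54

Allowing fractional choices, the relaxed optimum would be about 56.7, but items are indivisible.
crate A + crate C + crate H + crate D: weight 3 + 6 + 12 + 3 = 24 ≤ 28, value 9 + 19 + 14 + 12 = 54.
crate A + crate B + crate C + crate D + crate E: weight 3 + 6 + 6 + 3 + 8 = 26 ≤ 28, value 9 + 4 + 19 + 12 + 5 = 49.
crate B + crate C + crate H + crate D: weight 6 + 6 + 12 + 3 = 27 ≤ 28, value 4 + 19 + 14 + 12 = 49.
Best is crate A, crate C, crate H, and crate D with total value 54.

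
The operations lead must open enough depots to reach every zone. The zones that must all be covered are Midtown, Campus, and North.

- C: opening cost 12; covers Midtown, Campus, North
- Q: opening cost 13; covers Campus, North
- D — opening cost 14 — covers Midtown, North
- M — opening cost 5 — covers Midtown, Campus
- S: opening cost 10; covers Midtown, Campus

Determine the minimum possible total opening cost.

12

The greedy cost-per-new-zone heuristic would pick M and C for 17, but a cheaper cover exists.
C alone covers Midtown, Campus, North — every zone.
Total opening cost: 12.
No cover costs less than 12.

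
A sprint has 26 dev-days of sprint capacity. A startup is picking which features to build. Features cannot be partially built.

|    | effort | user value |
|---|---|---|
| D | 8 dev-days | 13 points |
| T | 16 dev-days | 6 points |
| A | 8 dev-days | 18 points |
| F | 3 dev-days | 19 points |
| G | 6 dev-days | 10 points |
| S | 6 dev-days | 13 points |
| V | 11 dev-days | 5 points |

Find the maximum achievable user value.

This is an integer program with binary decision variables.
D + A + F + S: effort 8 + 8 + 3 + 6 = 25 ≤ 26, user value 13 + 18 + 19 + 13 = 63.
A + F + G + S: effort 8 + 3 + 6 + 6 = 23 ≤ 26, user value 18 + 19 + 10 + 13 = 60.
Best is D, A, F, and S with total user value 63.

63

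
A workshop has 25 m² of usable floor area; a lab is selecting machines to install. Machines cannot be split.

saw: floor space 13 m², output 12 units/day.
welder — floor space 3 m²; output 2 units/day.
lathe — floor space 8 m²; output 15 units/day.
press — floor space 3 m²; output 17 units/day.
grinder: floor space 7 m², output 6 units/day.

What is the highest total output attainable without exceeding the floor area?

Allowing fractional choices, the relaxed optimum would be about 44.9, but machines are indivisible.
saw + lathe + press: floor space 13 + 8 + 3 = 24 ≤ 25, output 12 + 15 + 17 = 44.
lathe + press + grinder: floor space 8 + 3 + 7 = 18 ≤ 25, output 15 + 17 + 6 = 38.
welder + lathe + press + grinder: floor space 3 + 8 + 3 + 7 = 21 ≤ 25, output 2 + 15 + 17 + 6 = 40.
Best is saw, lathe, and press with total output 44.

44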